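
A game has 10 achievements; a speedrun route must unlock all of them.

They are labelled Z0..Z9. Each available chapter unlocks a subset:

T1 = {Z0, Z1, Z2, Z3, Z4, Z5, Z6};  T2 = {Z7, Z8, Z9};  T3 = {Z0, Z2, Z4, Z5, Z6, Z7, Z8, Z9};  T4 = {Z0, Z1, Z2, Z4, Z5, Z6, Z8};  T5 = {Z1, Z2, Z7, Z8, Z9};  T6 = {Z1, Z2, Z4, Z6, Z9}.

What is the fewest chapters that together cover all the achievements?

T1 and T5 together: T1 ∪ T5 = {Z0, Z1, Z2, Z3, Z4, Z5, Z6, Z7, Z8, Z9} — every achievement is covered.
No single chapter has all 10 achievements (the largest, T3, has 8), so 2 is optimal.

2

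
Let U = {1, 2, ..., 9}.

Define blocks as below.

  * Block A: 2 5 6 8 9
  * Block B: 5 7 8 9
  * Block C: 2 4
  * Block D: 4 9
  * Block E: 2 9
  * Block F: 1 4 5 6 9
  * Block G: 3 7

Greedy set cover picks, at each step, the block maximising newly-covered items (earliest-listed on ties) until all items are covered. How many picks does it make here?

3

Greedy: pick A (covers 5 new) → pick F (covers 2 new) → pick G (covers 2 new). Total picks: 3.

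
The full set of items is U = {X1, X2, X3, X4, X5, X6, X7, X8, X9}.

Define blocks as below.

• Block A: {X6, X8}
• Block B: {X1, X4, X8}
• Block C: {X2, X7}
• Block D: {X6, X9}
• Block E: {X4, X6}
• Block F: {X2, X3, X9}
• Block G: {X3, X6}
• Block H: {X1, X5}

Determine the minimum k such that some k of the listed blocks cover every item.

A and B and C and F and H together: A ∪ B ∪ C ∪ F ∪ H = {X1, X2, X3, X4, X5, X6, X7, X8, X9} — every item is covered.
No 4 of the 8 blocks cover everything (all 70 combinations miss at least one item), so 5 is optimal.

5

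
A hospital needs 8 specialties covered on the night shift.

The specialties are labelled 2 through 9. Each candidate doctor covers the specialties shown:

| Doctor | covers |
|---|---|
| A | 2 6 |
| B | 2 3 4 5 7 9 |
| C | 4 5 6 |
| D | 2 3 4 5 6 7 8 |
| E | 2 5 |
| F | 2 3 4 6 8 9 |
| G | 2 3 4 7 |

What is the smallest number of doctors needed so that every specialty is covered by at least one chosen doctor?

D and F together: D ∪ F = {2, 3, 4, 5, 6, 7, 8, 9} — every specialty is covered.
No single doctor has all 8 specialties (the largest, D, has 7), so 2 is optimal.

2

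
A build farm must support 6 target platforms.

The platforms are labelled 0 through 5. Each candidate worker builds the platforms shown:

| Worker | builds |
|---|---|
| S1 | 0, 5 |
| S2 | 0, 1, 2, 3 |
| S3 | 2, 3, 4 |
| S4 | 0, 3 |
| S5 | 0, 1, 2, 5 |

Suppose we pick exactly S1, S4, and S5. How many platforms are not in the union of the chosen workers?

1

Union of S1, S4, S5 = {0, 1, 2, 3, 5}.
Not covered: 4 — 1 platform.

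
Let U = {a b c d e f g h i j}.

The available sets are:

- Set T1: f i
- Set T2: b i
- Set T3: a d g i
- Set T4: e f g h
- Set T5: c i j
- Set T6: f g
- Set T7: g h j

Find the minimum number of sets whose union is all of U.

4

Take {T2, T3, T4, T5}. Their union is {a, b, c, d, e, f, g, h, i, j}, which is all 10 points.
No 3 of the 7 sets cover everything (all 35 combinations miss at least one point), so 4 is optimal.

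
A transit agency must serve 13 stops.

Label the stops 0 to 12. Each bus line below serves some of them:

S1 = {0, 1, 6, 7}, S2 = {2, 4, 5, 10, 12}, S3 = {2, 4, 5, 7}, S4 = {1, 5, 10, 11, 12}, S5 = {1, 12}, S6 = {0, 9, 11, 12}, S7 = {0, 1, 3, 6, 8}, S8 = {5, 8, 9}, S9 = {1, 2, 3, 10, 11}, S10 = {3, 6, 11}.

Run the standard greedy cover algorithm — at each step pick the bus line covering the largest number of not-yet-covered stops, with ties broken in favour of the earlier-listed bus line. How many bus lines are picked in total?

4

Greedy: pick S2 (covers 5 new) → pick S7 (covers 5 new) → pick S6 (covers 2 new) → pick S1 (covers 1 new). Total picks: 4.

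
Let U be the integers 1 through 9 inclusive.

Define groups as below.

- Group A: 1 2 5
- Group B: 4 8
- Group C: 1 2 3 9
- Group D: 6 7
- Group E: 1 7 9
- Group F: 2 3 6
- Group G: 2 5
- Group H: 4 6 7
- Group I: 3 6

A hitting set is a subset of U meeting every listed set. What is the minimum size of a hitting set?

4

T = {1, 5, 6, 8} meets every group (each contains at least one member of T), and |T| = 4.
The groups B, E, G, I are pairwise disjoint, so any hitting set needs a separate item for each — at least 4. Hence 4 is optimal.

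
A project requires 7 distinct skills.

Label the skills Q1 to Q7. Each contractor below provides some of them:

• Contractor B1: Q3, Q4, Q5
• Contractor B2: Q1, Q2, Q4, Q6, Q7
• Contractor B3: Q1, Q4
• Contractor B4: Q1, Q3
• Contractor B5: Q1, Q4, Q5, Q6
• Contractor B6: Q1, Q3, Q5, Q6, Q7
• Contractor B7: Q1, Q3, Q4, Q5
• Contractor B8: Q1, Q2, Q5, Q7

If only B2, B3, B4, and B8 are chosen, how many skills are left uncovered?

Union of B2, B3, B4, B8 = {Q1, Q2, Q3, Q4, Q5, Q6, Q7} — that's every skill, so 0 are uncovered.

0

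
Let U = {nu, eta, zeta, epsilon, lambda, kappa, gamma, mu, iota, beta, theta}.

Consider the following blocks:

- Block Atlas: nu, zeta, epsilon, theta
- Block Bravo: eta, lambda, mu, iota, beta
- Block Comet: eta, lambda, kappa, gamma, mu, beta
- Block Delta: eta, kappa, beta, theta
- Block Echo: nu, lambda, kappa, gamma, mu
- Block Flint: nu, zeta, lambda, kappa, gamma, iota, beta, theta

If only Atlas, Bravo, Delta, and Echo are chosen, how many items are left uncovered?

0

Union of Atlas, Bravo, Delta, Echo = {nu, eta, zeta, epsilon, lambda, kappa, gamma, mu, iota, beta, theta} — that's every item, so 0 are uncovered.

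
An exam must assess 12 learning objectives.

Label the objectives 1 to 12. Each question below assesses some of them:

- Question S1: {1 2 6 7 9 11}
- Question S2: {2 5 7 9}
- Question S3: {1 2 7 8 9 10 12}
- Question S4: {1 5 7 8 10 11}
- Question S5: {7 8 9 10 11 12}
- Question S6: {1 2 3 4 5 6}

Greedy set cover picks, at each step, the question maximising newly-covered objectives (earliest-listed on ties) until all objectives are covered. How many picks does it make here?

3

Greedy: pick S3 (covers 7 new) → pick S6 (covers 4 new) → pick S1 (covers 1 new). Total picks: 3.
(The true minimum cover uses only 2 questions, so greedy is not optimal here.)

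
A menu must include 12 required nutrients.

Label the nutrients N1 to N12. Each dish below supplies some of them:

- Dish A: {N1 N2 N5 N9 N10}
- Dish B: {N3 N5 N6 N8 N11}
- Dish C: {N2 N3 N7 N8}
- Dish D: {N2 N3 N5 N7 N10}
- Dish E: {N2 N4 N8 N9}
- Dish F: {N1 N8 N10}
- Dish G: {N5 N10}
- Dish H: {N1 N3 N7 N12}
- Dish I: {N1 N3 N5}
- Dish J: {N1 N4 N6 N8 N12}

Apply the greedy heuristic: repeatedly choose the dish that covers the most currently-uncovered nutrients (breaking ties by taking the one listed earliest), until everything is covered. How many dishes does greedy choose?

Greedy: pick A (covers 5 new) → pick B (covers 4 new) → pick H (covers 2 new) → pick E (covers 1 new). Total picks: 4.

4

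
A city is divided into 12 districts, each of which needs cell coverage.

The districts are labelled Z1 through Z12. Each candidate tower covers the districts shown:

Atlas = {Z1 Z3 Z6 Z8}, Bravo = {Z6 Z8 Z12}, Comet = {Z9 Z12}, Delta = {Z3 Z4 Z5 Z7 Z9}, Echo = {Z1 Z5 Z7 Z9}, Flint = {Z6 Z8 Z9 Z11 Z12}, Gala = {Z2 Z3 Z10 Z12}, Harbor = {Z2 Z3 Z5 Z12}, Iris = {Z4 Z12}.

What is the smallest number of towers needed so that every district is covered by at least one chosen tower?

4

Delta and Echo and Flint and Gala together: Delta ∪ Echo ∪ Flint ∪ Gala = {Z1, Z2, Z3, Z4, Z5, Z6, Z7, Z8, Z9, Z10, Z11, Z12} — every district is covered.
No 3 of the 9 towers cover everything (all 84 combinations miss at least one district), so 4 is optimal.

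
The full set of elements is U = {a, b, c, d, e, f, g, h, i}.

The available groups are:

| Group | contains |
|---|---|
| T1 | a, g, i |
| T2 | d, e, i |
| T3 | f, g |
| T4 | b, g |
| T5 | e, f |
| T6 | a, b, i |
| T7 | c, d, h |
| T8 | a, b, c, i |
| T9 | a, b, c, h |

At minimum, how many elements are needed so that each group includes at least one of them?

Take T = {c, f, g, i}. Each listed group contains at least one of these, so T is a hitting set of size 4.
No choice of 3 elements meets every group, so 4 is the minimum.

4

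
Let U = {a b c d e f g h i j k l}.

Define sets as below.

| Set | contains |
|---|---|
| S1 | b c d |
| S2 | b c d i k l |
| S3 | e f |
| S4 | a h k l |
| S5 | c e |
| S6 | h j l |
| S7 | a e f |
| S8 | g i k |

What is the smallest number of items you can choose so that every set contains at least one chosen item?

4

T = {c, e, g, h} meets every set (each contains at least one member of T), and |T| = 4.
The sets S1, S3, S6, S8 are pairwise disjoint, so any hitting set needs a separate item for each — at least 4. Hence 4 is optimal.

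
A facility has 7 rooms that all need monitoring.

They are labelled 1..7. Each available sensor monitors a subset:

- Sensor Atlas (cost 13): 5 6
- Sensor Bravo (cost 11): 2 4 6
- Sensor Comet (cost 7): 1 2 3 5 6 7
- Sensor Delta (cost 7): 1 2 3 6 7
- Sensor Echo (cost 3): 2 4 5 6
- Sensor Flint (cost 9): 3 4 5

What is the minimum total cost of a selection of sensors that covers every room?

10

Comet, Echo together cover every room (Comet ∪ Echo = {1, 2, 3, 4, 5, 6, 7}); total cost 7 + 3 = 10.
No covering selection has total cost below 10.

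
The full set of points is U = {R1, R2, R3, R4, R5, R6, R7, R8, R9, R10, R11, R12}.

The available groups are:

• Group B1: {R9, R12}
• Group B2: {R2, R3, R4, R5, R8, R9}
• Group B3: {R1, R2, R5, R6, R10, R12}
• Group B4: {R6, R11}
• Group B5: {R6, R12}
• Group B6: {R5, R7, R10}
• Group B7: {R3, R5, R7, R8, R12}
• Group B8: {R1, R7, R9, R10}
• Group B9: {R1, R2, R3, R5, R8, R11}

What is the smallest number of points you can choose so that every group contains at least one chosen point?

3

The 3 points {R5, R6, R9} hit every group.
The groups B1, B4, B6 are pairwise disjoint, so any hitting set needs a separate point for each — at least 3. Hence 3 is optimal.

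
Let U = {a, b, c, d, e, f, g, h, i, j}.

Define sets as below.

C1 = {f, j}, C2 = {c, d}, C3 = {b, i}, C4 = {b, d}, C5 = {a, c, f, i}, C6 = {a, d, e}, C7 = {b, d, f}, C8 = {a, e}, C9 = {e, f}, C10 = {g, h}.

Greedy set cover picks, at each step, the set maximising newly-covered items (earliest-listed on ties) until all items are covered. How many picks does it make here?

Greedy: pick C5 (covers 4 new) → pick C4 (covers 2 new) → pick C10 (covers 2 new) → pick C1 (covers 1 new) → pick C6 (covers 1 new). Total picks: 5.

5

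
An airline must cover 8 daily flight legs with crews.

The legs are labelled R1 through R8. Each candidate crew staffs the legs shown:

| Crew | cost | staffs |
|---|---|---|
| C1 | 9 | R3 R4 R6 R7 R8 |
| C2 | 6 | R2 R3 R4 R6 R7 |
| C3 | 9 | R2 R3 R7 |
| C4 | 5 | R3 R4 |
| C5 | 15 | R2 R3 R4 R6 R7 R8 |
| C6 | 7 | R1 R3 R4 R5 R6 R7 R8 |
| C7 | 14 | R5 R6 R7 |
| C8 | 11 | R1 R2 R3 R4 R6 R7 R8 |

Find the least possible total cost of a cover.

13

C2, C6 together cover every leg (C2 ∪ C6 = {R1, R2, R3, R4, R5, R6, R7, R8}); total cost 6 + 7 = 13.
No covering selection has total cost below 13.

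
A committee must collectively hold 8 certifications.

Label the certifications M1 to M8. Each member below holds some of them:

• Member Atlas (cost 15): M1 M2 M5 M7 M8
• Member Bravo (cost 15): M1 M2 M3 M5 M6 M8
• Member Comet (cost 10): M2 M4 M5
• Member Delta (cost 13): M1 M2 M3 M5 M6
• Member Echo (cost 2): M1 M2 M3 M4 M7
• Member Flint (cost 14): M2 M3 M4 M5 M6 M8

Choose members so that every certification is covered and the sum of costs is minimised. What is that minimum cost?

16

Echo, Flint together cover every certification (Echo ∪ Flint = {M1, M2, M3, M4, M5, M6, M7, M8}); total cost 2 + 14 = 16.
No covering selection has total cost below 16.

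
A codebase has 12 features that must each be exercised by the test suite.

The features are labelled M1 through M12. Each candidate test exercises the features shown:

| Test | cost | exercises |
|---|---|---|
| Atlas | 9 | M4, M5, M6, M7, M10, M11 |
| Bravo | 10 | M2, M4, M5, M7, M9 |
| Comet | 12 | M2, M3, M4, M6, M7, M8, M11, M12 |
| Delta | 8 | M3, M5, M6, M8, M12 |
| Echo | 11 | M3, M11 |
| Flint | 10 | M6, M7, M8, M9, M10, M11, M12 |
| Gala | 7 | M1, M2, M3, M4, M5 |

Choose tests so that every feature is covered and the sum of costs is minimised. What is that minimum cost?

Flint, Gala together cover every feature (Flint ∪ Gala = {M1, M2, M3, M4, M5, M6, M7, M8, M9, M10, M11, M12}); total cost 10 + 7 = 17.
No covering selection has total cost below 17.

17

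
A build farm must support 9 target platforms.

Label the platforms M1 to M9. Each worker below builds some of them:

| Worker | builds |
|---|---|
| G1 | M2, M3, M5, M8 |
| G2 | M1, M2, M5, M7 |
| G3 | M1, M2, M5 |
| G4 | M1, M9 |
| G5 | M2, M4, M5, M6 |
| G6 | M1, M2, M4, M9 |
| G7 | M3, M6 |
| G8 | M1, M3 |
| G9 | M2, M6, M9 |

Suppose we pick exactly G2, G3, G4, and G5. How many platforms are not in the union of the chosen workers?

2

Union of G2, G3, G4, G5 = {M1, M2, M4, M5, M6, M7, M9}.
Not covered: M3, M8 — 2 platforms.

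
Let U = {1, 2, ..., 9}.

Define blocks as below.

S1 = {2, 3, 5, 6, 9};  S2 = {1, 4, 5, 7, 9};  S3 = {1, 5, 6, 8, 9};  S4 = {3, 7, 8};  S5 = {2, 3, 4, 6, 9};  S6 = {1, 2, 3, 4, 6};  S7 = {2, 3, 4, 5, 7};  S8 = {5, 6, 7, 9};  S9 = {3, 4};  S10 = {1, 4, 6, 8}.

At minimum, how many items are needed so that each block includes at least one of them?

3

H = {1, 3, 5} meets every block (each contains at least one member of H), and |H| = 3.
No choice of 2 items meets every block, so 3 is the minimum.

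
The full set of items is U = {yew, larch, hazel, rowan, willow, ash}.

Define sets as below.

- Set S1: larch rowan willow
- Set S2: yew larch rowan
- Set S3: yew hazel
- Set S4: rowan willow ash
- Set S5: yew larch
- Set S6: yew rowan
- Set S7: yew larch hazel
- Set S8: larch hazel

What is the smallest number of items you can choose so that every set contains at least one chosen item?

3

The 3 items {yew, hazel, rowan} hit every set.
No choice of 2 items meets every set, so 3 is the minimum.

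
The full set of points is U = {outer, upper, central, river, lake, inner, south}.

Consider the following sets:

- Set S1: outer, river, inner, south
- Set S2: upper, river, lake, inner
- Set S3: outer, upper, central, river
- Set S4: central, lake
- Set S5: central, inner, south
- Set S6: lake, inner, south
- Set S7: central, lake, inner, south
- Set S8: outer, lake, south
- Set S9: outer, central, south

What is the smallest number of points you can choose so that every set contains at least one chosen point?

3

Take H = {upper, central, south}. Each listed set contains at least one of these, so H is a hitting set of size 3.
No choice of 2 points meets every set, so 3 is the minimum.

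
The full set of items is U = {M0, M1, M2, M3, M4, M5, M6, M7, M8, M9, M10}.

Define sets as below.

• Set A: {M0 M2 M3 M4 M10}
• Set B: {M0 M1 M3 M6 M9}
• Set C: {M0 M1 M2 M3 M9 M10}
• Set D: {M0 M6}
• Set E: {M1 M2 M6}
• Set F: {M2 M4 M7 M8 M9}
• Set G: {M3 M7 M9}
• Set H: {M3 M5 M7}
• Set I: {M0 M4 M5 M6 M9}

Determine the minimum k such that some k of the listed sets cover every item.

C, F, and I cover everything between them: the union {M0, M1, M2, M3, M4, M5, M6, M7, M8, M9, M10} is all of U.
Only F contains M8, so F is forced; the remaining 6 items need at least 2 more sets (each remaining set adds at most 4) — so at least 3 sets are needed, and 3 is optimal.

3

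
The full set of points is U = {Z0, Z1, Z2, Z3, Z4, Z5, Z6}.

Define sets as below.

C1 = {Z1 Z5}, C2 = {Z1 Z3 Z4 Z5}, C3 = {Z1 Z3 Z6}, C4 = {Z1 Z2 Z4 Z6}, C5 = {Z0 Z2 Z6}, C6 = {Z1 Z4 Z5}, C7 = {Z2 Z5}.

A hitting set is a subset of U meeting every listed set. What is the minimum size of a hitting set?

The 2 points {Z5, Z6} hit every set.
The sets C5, C6 are pairwise disjoint, so any hitting set needs a separate point for each — at least 2. Hence 2 is optimal.

2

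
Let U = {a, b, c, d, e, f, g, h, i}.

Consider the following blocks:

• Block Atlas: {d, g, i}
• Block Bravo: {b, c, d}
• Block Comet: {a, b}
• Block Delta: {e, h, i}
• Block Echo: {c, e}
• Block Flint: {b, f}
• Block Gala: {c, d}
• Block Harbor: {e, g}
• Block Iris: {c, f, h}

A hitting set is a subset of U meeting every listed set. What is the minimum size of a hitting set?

4

Take T = {b, d, e, f}. Each listed block contains at least one of these, so T is a hitting set of size 4.
No choice of 3 points meets every block, so 4 is the minimum.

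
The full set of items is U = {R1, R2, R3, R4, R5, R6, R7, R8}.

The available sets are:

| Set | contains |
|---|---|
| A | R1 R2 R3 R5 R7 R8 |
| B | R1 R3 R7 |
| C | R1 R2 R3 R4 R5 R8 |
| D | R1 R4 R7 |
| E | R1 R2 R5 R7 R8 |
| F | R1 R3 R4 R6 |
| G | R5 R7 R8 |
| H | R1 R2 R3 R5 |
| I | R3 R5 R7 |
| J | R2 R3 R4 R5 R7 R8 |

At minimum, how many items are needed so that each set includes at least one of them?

2

The 2 items {R1, R7} hit every set.
The sets F, G are pairwise disjoint, so any hitting set needs a separate item for each — at least 2. Hence 2 is optimal.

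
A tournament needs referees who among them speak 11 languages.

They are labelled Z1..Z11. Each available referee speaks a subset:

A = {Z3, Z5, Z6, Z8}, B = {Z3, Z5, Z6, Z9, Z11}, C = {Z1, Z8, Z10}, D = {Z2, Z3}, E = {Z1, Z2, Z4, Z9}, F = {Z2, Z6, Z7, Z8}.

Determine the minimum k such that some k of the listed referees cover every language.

Take {B, C, E, F}. Their union is {Z1, Z2, Z3, Z4, Z5, Z6, Z7, Z8, Z9, Z10, Z11}, which is all 11 languages.
No 3 of the 6 referees cover everything (all 20 combinations miss at least one language), so 4 is optimal.

4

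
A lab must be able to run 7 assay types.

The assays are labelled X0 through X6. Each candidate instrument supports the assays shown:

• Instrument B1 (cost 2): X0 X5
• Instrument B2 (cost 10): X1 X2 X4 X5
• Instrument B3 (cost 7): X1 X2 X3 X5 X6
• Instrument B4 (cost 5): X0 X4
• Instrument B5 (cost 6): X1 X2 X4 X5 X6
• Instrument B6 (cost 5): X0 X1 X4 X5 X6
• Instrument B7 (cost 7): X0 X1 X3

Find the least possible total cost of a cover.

B3, B6 together cover every assay (B3 ∪ B6 = {X0, X1, X2, X3, X4, X5, X6}); total cost 7 + 5 = 12.
The greedy pick B1, B5, B3 costs 15; no covering selection beats 12.

12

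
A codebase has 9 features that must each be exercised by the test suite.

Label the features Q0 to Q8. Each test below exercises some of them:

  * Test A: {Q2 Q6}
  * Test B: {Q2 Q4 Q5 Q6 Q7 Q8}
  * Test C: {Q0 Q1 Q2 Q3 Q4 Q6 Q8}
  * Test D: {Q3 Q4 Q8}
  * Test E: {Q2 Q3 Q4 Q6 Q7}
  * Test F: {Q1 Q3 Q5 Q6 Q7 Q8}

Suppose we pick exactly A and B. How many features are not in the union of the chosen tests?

3

Union of A, B = {Q2, Q4, Q5, Q6, Q7, Q8}.
Not covered: Q0, Q1, Q3 — 3 features.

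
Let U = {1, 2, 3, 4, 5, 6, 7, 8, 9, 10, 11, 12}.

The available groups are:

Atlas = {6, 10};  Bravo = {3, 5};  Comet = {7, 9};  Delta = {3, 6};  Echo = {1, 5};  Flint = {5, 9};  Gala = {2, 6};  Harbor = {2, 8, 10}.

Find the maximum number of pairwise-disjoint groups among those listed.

4

Comet, Delta, Echo, Harbor are pairwise disjoint (Comet={7,9}; Delta={3,6}; Echo={1,5}; Harbor={2,8,10}).
Every remaining group overlaps one of these, and no 5 of the listed groups are pairwise disjoint, so 4 is the maximum.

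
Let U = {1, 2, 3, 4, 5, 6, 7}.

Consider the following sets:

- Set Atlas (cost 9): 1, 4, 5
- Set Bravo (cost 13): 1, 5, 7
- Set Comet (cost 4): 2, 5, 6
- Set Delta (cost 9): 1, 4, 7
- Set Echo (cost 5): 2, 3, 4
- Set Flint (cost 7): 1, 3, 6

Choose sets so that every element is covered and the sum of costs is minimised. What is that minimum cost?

Comet, Delta, Echo together cover every element (Comet ∪ Delta ∪ Echo = {1, 2, 3, 4, 5, 6, 7}); total cost 4 + 9 + 5 = 18.
No covering selection has total cost below 18.

18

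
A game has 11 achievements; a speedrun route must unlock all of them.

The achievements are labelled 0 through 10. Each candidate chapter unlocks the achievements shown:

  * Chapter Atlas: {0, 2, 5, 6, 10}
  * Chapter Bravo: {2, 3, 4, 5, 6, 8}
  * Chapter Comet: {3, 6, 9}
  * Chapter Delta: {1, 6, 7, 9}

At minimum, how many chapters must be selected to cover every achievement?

3

Atlas and Bravo and Delta together: Atlas ∪ Bravo ∪ Delta = {0, 1, 2, 3, 4, 5, 6, 7, 8, 9, 10} — every achievement is covered.
Only Atlas contains 0, so Atlas is forced; the remaining 6 achievements need at least 2 more chapters (each remaining chapter adds at most 3) — so at least 3 chapters are needed, and 3 is optimal.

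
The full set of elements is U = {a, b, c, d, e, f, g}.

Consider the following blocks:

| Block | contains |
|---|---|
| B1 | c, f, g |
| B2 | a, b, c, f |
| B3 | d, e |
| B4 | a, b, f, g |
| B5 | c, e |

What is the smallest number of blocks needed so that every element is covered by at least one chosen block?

Take {B1, B2, B3}. Their union is {a, b, c, d, e, f, g}, which is all 7 elements.
Only B3 contains d, so B3 is forced; the remaining 5 elements need at least 2 more blocks (each remaining block adds at most 4) — so at least 3 blocks are needed, and 3 is optimal.

3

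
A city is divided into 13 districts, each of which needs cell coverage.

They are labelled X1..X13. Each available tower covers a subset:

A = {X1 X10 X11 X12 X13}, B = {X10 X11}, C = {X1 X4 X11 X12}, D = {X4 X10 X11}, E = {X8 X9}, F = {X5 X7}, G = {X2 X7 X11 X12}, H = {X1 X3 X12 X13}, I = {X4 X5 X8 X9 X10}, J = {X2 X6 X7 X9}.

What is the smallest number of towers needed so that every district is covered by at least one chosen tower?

C and H and I and J together: C ∪ H ∪ I ∪ J = {X1, X2, X3, X4, X5, X6, X7, X8, X9, X10, X11, X12, X13} — every district is covered.
No 3 of the 10 towers cover everything (all 120 combinations miss at least one district), so 4 is optimal.

4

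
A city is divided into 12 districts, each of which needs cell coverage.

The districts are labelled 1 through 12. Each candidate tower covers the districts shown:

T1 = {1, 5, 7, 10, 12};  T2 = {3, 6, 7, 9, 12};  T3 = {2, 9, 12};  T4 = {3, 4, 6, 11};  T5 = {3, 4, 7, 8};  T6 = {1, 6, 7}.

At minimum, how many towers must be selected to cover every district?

Take {T1, T3, T4, T5}. Their union is {1, 2, 3, 4, 5, 6, 7, 8, 9, 10, 11, 12}, which is all 12 districts.
Only T3 contains 2, so T3 is forced; the remaining 9 districts need at least 3 more towers (each remaining tower adds at most 4) — so at least 4 towers are needed, and 4 is optimal.

4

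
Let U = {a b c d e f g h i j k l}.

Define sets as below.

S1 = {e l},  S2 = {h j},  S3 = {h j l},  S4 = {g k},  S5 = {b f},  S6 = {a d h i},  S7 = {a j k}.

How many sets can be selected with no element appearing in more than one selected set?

4

S1, S2, S4, S5 are pairwise disjoint (S1={e,l}; S2={h,j}; S4={g,k}; S5={b,f}).
Every remaining set overlaps one of these, and no 5 of the listed sets are pairwise disjoint, so 4 is the maximum.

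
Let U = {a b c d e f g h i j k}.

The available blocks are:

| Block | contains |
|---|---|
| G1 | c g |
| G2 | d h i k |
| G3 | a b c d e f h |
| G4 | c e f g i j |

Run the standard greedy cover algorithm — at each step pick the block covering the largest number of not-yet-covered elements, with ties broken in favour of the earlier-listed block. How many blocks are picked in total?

Greedy: pick G3 (covers 7 new) → pick G4 (covers 3 new) → pick G2 (covers 1 new). Total picks: 3.

3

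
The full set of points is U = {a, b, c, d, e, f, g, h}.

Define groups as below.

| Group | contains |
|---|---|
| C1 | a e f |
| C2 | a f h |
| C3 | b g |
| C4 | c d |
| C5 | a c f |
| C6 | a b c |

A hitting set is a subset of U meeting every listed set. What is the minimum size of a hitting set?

Take T = {a, c, g}. Each listed group contains at least one of these, so T is a hitting set of size 3.
The groups C1, C3, C4 are pairwise disjoint, so any hitting set needs a separate point for each — at least 3. Hence 3 is optimal.

3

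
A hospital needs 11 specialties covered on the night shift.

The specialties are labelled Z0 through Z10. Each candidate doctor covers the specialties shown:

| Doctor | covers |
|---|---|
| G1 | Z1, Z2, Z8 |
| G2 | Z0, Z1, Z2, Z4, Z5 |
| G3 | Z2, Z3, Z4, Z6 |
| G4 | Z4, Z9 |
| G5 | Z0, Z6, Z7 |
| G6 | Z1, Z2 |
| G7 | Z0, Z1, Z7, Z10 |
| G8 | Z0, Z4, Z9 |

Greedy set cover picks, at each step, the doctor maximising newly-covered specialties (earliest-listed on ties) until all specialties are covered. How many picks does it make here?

5

Greedy: pick G2 (covers 5 new) → pick G3 (covers 2 new) → pick G7 (covers 2 new) → pick G1 (covers 1 new) → pick G4 (covers 1 new). Total picks: 5.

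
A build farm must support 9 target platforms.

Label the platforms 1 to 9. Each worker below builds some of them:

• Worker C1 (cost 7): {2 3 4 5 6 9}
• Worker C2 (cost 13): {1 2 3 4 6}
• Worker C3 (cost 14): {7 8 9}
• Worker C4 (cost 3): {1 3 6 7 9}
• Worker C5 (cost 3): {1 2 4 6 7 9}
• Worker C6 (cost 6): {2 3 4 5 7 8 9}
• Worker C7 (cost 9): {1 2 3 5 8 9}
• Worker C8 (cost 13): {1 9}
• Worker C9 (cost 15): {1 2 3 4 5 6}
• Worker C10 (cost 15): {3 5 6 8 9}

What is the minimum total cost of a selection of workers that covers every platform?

C5, C6 together cover every platform (C5 ∪ C6 = {1, 2, 3, 4, 5, 6, 7, 8, 9}); total cost 3 + 6 = 9.
No covering selection has total cost below 9.

9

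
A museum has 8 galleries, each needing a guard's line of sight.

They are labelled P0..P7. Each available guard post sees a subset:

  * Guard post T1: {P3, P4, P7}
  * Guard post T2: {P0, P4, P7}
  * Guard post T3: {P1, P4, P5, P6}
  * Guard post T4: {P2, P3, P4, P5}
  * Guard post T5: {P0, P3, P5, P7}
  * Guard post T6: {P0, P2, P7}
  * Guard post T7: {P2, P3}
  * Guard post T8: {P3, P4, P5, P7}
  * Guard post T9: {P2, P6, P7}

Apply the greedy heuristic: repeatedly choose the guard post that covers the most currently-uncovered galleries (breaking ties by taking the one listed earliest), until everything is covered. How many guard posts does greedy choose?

3

Greedy: pick T3 (covers 4 new) → pick T5 (covers 3 new) → pick T4 (covers 1 new). Total picks: 3.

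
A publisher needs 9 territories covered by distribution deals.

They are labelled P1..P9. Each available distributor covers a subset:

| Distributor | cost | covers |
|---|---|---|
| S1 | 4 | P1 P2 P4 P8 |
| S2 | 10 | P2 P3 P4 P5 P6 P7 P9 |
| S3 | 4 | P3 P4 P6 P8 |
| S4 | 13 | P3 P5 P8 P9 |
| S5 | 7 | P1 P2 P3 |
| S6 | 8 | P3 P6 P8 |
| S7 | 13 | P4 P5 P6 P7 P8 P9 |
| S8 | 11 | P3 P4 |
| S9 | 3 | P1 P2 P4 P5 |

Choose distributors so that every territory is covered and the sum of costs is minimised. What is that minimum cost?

14

S1, S2 together cover every territory (S1 ∪ S2 = {P1, P2, P3, P4, P5, P6, P7, P8, P9}); total cost 4 + 10 = 14.
The greedy pick S9, S3, S2 costs 17; no covering selection beats 14.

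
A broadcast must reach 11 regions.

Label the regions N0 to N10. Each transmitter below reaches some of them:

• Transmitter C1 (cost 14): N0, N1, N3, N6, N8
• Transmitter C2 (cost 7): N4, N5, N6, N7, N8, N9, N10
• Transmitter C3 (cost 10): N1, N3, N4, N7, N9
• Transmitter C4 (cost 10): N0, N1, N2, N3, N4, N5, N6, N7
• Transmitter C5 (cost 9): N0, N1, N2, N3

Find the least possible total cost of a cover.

16

C2, C5 together cover every region (C2 ∪ C5 = {N0, N1, N2, N3, N4, N5, N6, N7, N8, N9, N10}); total cost 7 + 9 = 16.
No covering selection has total cost below 16.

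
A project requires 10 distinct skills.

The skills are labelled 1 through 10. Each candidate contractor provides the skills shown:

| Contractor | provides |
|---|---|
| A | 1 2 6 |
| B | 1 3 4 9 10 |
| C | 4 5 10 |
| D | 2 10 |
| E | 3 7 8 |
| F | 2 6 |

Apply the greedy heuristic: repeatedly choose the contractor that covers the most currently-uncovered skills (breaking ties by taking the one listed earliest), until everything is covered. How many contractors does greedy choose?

4

Greedy: pick B (covers 5 new) → pick A (covers 2 new) → pick E (covers 2 new) → pick C (covers 1 new). Total picks: 4.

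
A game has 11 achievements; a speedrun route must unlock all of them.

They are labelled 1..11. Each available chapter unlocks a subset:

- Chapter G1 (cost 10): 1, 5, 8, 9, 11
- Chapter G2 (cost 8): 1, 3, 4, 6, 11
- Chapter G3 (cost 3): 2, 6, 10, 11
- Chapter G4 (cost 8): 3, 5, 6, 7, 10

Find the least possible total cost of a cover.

29

G1, G2, G3, G4 together cover every achievement (G1 ∪ G2 ∪ G3 ∪ G4 = {1, 2, 3, 4, 5, 6, 7, 8, 9, 10, 11}); total cost 10 + 8 + 3 + 8 = 29.
No covering selection has total cost below 29.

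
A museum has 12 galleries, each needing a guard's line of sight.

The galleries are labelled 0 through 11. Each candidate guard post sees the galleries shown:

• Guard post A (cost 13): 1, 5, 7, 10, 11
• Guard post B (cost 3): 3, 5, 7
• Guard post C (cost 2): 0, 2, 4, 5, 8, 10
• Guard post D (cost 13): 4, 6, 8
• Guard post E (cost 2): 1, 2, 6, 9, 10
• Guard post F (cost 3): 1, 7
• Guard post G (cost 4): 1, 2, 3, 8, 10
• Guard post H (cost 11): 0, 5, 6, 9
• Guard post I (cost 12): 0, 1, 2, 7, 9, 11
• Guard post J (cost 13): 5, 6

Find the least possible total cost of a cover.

19

B, C, E, I together cover every gallery (B ∪ C ∪ E ∪ I = {0, 1, 2, 3, 4, 5, 6, 7, 8, 9, 10, 11}); total cost 3 + 2 + 2 + 12 = 19.
No covering selection has total cost below 19.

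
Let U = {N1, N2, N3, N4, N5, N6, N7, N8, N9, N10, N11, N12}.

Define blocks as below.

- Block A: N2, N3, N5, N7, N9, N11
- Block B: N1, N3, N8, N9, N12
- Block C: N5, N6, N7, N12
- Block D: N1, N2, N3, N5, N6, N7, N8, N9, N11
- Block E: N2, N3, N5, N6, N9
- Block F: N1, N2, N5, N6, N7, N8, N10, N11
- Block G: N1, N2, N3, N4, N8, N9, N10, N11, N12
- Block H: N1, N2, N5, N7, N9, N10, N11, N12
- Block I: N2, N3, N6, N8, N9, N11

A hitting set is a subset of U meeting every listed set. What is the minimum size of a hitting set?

2

T = {N7, N9} meets every block (each contains at least one member of T), and |T| = 2.
No single element lies in every block, so at least 2 are needed and 2 is optimal.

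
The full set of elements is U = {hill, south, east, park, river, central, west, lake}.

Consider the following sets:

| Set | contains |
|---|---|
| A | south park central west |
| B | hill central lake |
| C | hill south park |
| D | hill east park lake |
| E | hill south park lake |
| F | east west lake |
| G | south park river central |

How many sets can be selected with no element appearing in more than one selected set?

F, G are pairwise disjoint (F={east,west,lake}; G={south,park,river,central}).
Every remaining set overlaps one of these, and no 3 of the listed sets are pairwise disjoint, so 2 is the maximum.

2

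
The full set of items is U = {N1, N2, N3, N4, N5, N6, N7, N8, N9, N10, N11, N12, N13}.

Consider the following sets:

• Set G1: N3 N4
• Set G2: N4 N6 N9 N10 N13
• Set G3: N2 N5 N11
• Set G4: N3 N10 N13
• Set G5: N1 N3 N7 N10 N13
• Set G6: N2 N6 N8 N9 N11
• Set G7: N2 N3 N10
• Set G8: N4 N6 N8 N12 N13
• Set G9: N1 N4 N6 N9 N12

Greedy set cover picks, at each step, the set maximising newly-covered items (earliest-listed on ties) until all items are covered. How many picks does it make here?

Greedy: pick G2 (covers 5 new) → pick G3 (covers 3 new) → pick G5 (covers 3 new) → pick G8 (covers 2 new). Total picks: 4.

4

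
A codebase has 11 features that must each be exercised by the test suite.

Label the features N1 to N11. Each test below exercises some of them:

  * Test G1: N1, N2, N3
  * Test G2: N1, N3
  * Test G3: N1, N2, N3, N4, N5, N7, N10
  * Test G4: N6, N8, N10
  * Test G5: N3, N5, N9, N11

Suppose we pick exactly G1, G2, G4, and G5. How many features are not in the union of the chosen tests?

Union of G1, G2, G4, G5 = {N1, N2, N3, N5, N6, N8, N9, N10, N11}.
Not covered: N4, N7 — 2 features.

2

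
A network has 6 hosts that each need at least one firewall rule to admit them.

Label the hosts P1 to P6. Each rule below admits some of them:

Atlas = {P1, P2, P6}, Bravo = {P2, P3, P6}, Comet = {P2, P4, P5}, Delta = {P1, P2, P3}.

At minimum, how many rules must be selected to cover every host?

3

Bravo and Comet and Delta together: Bravo ∪ Comet ∪ Delta = {P1, P2, P3, P4, P5, P6} — every host is covered.
Only Comet contains P4, so Comet is forced; the remaining 3 hosts need at least 2 more rules (each remaining rule adds at most 2) — so at least 3 rules are needed, and 3 is optimal.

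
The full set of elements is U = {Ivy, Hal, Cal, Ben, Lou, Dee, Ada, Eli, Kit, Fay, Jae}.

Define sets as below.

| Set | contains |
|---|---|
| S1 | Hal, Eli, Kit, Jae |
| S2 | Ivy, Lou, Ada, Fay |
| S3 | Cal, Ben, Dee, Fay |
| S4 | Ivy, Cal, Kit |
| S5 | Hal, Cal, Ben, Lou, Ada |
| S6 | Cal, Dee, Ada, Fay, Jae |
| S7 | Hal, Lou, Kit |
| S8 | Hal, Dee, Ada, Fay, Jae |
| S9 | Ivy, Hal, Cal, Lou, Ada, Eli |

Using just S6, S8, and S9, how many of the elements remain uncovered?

2

Union of S6, S8, S9 = {Ivy, Hal, Cal, Lou, Dee, Ada, Eli, Fay, Jae}.
Not covered: Ben, Kit — 2 elements.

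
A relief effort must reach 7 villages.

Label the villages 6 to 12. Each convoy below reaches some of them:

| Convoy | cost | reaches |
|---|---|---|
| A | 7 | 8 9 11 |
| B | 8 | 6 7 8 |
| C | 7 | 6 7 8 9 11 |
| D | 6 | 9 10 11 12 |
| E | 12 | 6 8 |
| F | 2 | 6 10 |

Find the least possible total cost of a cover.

C, D together cover every village (C ∪ D = {6, 7, 8, 9, 10, 11, 12}); total cost 7 + 6 = 13.
The greedy pick F, C, D costs 15; no covering selection beats 13.

13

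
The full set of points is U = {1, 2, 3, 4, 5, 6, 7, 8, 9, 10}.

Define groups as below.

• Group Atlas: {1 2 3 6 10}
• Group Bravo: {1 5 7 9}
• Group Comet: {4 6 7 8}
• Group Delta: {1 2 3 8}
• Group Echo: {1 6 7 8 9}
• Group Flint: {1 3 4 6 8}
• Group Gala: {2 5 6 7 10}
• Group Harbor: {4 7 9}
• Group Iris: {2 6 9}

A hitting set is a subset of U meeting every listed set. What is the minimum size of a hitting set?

The 3 points {1, 6, 9} hit every group.
No choice of 2 points meets every group, so 3 is the minimum.

3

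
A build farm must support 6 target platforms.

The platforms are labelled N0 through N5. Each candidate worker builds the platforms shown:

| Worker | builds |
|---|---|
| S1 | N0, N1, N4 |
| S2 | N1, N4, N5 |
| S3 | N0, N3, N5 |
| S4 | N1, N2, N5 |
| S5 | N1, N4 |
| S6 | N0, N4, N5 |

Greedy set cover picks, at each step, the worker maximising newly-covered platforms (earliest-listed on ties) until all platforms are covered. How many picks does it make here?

Greedy: pick S1 (covers 3 new) → pick S3 (covers 2 new) → pick S4 (covers 1 new). Total picks: 3.

3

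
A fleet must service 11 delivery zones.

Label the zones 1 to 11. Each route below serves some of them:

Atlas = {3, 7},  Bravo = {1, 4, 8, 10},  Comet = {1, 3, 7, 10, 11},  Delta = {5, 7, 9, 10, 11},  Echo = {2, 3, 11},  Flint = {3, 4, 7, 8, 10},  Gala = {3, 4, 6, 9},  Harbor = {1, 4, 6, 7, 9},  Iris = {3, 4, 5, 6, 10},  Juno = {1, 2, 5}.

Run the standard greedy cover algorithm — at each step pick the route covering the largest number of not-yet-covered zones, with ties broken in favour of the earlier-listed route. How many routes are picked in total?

Greedy: pick Comet (covers 5 new) → pick Gala (covers 3 new) → pick Juno (covers 2 new) → pick Bravo (covers 1 new). Total picks: 4.

4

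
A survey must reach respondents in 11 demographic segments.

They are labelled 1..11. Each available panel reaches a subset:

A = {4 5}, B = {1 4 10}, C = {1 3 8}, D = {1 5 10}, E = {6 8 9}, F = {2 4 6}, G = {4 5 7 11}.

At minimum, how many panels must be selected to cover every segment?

C and D and E and F and G together: C ∪ D ∪ E ∪ F ∪ G = {1, 2, 3, 4, 5, 6, 7, 8, 9, 10, 11} — every segment is covered.
No 4 of the 7 panels cover everything (all 35 combinations miss at least one segment), so 5 is optimal.

5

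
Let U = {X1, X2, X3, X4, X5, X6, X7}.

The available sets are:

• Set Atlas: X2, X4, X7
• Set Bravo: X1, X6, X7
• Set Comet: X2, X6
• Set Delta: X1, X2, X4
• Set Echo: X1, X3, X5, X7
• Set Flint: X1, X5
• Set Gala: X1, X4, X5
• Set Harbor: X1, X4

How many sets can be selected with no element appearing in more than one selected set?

Comet, Echo are pairwise disjoint (Comet={X2,X6}; Echo={X1,X3,X5,X7}).
Every remaining set overlaps one of these, and no 3 of the listed sets are pairwise disjoint, so 2 is the maximum.

2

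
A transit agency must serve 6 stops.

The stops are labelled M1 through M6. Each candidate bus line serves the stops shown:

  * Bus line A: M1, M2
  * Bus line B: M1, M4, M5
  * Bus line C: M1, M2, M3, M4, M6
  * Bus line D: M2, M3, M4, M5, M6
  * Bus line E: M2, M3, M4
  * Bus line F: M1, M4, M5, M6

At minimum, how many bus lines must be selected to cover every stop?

2

Take {B, C}. Their union is {M1, M2, M3, M4, M5, M6}, which is all 6 stops.
No single bus line has all 6 stops (the largest, C, has 5), so 2 is optimal.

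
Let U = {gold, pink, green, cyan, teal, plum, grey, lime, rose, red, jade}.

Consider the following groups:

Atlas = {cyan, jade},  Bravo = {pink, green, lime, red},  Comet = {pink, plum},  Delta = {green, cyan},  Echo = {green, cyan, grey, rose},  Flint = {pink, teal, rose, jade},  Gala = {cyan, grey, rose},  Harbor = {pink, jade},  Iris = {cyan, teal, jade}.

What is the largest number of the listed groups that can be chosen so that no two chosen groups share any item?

2

Delta, Harbor are pairwise disjoint (Delta={green,cyan}; Harbor={pink,jade}).
Every remaining group overlaps one of these, and no 3 of the listed groups are pairwise disjoint, so 2 is the maximum.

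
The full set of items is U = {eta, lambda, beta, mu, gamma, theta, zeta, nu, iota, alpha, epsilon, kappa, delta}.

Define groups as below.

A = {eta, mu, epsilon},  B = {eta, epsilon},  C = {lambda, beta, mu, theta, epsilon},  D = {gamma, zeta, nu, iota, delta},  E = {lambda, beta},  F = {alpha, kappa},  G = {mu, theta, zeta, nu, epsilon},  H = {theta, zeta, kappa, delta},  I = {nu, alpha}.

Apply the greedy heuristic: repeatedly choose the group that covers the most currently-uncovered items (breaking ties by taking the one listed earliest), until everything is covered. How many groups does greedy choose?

4

Greedy: pick C (covers 5 new) → pick D (covers 5 new) → pick F (covers 2 new) → pick A (covers 1 new). Total picks: 4.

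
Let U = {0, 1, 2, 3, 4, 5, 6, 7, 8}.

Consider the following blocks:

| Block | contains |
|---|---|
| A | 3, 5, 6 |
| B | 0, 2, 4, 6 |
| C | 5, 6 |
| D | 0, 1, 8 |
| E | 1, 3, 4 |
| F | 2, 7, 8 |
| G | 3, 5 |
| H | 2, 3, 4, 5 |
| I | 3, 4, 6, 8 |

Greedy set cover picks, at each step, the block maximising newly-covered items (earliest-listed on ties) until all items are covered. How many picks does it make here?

4

Greedy: pick B (covers 4 new) → pick A (covers 2 new) → pick D (covers 2 new) → pick F (covers 1 new). Total picks: 4.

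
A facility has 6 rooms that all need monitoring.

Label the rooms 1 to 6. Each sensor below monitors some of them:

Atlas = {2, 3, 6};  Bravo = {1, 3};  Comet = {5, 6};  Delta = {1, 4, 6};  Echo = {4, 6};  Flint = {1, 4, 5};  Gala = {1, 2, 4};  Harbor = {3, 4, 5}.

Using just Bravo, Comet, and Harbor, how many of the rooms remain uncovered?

1

Union of Bravo, Comet, Harbor = {1, 3, 4, 5, 6}.
Not covered: 2 — 1 room.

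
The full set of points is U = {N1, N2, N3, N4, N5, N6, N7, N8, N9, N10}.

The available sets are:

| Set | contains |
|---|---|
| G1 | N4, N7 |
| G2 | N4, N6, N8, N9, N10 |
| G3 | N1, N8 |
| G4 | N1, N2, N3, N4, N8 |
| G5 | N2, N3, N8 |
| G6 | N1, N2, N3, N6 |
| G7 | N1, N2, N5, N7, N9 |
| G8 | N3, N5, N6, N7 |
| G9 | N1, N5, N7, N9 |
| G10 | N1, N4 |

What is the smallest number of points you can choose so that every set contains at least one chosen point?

3

H = {N1, N3, N4} meets every set (each contains at least one member of H), and |H| = 3.
No choice of 2 points meets every set, so 3 is the minimum.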